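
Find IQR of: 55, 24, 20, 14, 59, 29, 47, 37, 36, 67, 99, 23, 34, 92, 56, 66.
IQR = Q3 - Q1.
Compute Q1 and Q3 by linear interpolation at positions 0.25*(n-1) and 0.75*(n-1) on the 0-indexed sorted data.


Sorted: 14, 20, 23, 24, 29, 34, 36, 37, 47, 55, 56, 59, 66, 67, 92, 99
Q1 (25th %ile) = 27.7500
Q3 (75th %ile) = 60.7500
IQR = 60.7500 - 27.7500 = 33.0000

IQR = 33.0000


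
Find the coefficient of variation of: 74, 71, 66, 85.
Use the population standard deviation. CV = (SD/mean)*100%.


Mean = 74.0000
SD = 6.9642
CV = (6.9642/74.0000)*100 = 9.4111%

CV = 9.4111%


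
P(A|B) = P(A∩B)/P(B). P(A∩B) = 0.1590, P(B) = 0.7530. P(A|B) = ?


P(A|B) = 0.1590/0.7530 = 0.2112

P(A|B) = 0.2112


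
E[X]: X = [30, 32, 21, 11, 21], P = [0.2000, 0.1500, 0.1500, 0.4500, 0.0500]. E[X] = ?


E[X] = 30*0.2000 + 32*0.1500 + 21*0.1500 + 11*0.4500 + 21*0.0500
= 6.0000 + 4.8000 + 3.1500 + 4.9500 + 1.0500
= 19.9500

E[X] = 19.9500


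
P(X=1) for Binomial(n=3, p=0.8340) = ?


C(3,1) = 3
p^1 = 0.834000
(1-p)^2 = 0.027556
P = 3 * 0.834000 * 0.027556 = 0.0689

P(X=1) = 0.0689


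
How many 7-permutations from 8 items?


P(8,7) = 8!/1!
= 40320/1
= 40320

P(8,7) = 40320


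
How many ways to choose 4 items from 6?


C(6,4) = 6!/(4! × 2!)
= 720/(24 × 2)
= 15

C(6,4) = 15


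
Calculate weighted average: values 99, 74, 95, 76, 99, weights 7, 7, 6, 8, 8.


Numerator = 99*7 + 74*7 + 95*6 + 76*8 + 99*8 = 3181
Denominator = 7 + 7 + 6 + 8 + 8 = 36
WM = 3181/36 = 88.3611

WM = 88.3611


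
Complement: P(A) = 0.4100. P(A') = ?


P(not A) = 1 - 0.4100 = 0.5900

P(not A) = 0.5900


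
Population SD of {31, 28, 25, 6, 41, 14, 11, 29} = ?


Mean = 23.1250
Variance = 120.8594
SD = sqrt(120.8594) = 10.9936

SD = 10.9936


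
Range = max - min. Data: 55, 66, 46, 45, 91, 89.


Max = 91, Min = 45
Range = 91 - 45 = 46

Range = 46


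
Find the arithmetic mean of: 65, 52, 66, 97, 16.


Sum = 65 + 52 + 66 + 97 + 16 = 296
n = 5
Mean = 296/5 = 59.2000

Mean = 59.2000


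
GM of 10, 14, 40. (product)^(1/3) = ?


Product = 10 × 14 × 40 = 5600
GM = 5600^(1/3) = 17.7581

GM = 17.7581


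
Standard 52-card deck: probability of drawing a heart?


13 hearts in 52 cards
P = 13/52 = 0.2500

P = 0.2500


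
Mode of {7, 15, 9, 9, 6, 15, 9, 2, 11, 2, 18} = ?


Frequencies: 2:2, 6:1, 7:1, 9:3, 11:1, 15:2, 18:1
Max frequency = 3
Mode = 9

Mode = 9


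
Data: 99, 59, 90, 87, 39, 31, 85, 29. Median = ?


Sorted: 29, 31, 39, 59, 85, 87, 90, 99
n = 8 (even)
Middle values: 59 and 85
Median = (59+85)/2 = 72.0000

Median = 72.0000


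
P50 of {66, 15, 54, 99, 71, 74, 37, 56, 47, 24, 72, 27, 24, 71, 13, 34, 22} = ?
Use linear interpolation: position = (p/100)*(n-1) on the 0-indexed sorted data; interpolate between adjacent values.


Sorted: 13, 15, 22, 24, 24, 27, 34, 37, 47, 54, 56, 66, 71, 71, 72, 74, 99
n = 17
Index = 50/100 * 16 = 8.0000
Lower = data[8] = 47, Upper = data[9] = 54
P50 = 47 + 0*(7) = 47.0000

P50 = 47.0000


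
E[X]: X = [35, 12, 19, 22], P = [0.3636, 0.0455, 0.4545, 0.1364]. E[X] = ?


E[X] = 35*0.3636 + 12*0.0455 + 19*0.4545 + 22*0.1364
= 12.7260 + 0.5460 + 8.6355 + 3.0008
= 24.9083

E[X] = 24.9083


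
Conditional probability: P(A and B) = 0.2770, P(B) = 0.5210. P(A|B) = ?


P(A|B) = 0.2770/0.5210 = 0.5317

P(A|B) = 0.5317


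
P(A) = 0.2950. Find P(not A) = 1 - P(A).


P(not A) = 1 - 0.2950 = 0.7050

P(not A) = 0.7050


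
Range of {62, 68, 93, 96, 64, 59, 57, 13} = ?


Max = 96, Min = 13
Range = 96 - 13 = 83

Range = 83


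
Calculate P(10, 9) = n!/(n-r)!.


P(10,9) = 10!/1!
= 3628800/1
= 3628800

P(10,9) = 3628800


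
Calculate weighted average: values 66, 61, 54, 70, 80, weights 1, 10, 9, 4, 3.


Numerator = 66*1 + 61*10 + 54*9 + 70*4 + 80*3 = 1682
Denominator = 1 + 10 + 9 + 4 + 3 = 27
WM = 1682/27 = 62.2963

WM = 62.2963


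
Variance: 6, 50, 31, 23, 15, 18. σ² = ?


Mean = 23.8333
Squared deviations: 318.0278, 684.6944, 51.3611, 0.6944, 78.0278, 34.0278
Sum = 1166.8333
Variance = 1166.8333/6 = 194.4722

Variance = 194.4722


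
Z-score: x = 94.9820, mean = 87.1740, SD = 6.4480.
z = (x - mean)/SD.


z = (94.9820 - 87.1740)/6.4480
= 7.8080/6.4480
= 1.2109

z = 1.2109


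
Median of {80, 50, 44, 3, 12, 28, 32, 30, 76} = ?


Sorted: 3, 12, 28, 30, 32, 44, 50, 76, 80
n = 9 (odd)
Middle value = 32

Median = 32


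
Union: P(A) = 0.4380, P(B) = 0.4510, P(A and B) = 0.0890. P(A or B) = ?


P(A∪B) = 0.4380 + 0.4510 - 0.0890
= 0.8890 - 0.0890
= 0.8000

P(A∪B) = 0.8000


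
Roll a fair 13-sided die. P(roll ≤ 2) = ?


Favorable outcomes (roll ≤ 2): 2
Total outcomes = 13
P = 2/13 = 0.1538

P = 0.1538


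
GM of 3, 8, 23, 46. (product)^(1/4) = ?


Product = 3 × 8 × 23 × 46 = 25392
GM = 25392^(1/4) = 12.6233

GM = 12.6233


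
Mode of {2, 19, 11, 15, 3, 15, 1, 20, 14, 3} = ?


Frequencies: 1:1, 2:1, 3:2, 11:1, 14:1, 15:2, 19:1, 20:1
Max frequency = 2
Mode = 3, 15

Mode = 3, 15


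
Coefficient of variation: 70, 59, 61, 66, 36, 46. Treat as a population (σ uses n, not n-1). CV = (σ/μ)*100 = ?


Mean = 56.3333
SD = 11.7568
CV = (11.7568/56.3333)*100 = 20.8700%

CV = 20.8700%


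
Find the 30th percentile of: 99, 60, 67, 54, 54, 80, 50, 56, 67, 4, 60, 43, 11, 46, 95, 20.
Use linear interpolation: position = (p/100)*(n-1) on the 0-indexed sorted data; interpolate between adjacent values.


Sorted: 4, 11, 20, 43, 46, 50, 54, 54, 56, 60, 60, 67, 67, 80, 95, 99
n = 16
Index = 30/100 * 15 = 4.5000
Lower = data[4] = 46, Upper = data[5] = 50
P30 = 46 + 0.5000*(4) = 48.0000

P30 = 48.0000


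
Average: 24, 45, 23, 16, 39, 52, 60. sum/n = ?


Sum = 24 + 45 + 23 + 16 + 39 + 52 + 60 = 259
n = 7
Mean = 259/7 = 37.0000

Mean = 37.0000


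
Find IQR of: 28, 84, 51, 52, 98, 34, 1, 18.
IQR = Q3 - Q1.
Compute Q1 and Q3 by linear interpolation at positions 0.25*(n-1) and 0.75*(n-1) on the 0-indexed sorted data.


Sorted: 1, 18, 28, 34, 51, 52, 84, 98
Q1 (25th %ile) = 25.5000
Q3 (75th %ile) = 60.0000
IQR = 60.0000 - 25.5000 = 34.5000

IQR = 34.5000


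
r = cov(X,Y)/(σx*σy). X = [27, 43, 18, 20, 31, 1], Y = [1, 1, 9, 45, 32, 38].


Mean X = 23.3333, Mean Y = 21.0000
SD X = 12.892720, SD Y = 17.935068
Cov = -129.666667
r = -129.666667/(12.892720*17.935068) = -0.5608

r = -0.5608


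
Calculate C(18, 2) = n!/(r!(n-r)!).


C(18,2) = 18!/(2! × 16!)
= 6402373705728000/(2 × 20922789888000)
= 153

C(18,2) = 153


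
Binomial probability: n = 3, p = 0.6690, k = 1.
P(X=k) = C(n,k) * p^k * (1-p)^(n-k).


C(3,1) = 3
p^1 = 0.669000
(1-p)^2 = 0.109561
P = 3 * 0.669000 * 0.109561 = 0.2199

P(X=1) = 0.2199


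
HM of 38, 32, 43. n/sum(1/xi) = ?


Sum of reciprocals = 1/38 + 1/32 + 1/43 = 0.080822
HM = 3/0.080822 = 37.1188

HM = 37.1188


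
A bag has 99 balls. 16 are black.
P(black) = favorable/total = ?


P = 16/99 = 0.1616

P = 0.1616


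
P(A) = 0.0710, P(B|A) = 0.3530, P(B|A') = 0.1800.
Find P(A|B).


P(B) = P(B|A)*P(A) + P(B|A')*P(A')
= 0.3530*0.0710 + 0.1800*0.9290
= 0.025063 + 0.167220 = 0.192283
P(A|B) = 0.025063/0.192283 = 0.1303

P(A|B) = 0.1303


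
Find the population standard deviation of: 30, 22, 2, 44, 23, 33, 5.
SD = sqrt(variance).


Mean = 22.7143
Variance = 193.6327
SD = sqrt(193.6327) = 13.9152

SD = 13.9152


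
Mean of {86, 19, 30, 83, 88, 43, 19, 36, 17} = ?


Sum = 86 + 19 + 30 + 83 + 88 + 43 + 19 + 36 + 17 = 421
n = 9
Mean = 421/9 = 46.7778

Mean = 46.7778


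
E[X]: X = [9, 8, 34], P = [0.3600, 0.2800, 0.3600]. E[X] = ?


E[X] = 9*0.3600 + 8*0.2800 + 34*0.3600
= 3.2400 + 2.2400 + 12.2400
= 17.7200

E[X] = 17.7200


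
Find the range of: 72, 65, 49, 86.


Max = 86, Min = 49
Range = 86 - 49 = 37

Range = 37


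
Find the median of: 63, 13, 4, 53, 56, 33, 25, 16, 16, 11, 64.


Sorted: 4, 11, 13, 16, 16, 25, 33, 53, 56, 63, 64
n = 11 (odd)
Middle value = 25

Median = 25


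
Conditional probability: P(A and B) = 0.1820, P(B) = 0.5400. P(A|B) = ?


P(A|B) = 0.1820/0.5400 = 0.3370

P(A|B) = 0.3370


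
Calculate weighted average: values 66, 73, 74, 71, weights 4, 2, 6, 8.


Numerator = 66*4 + 73*2 + 74*6 + 71*8 = 1422
Denominator = 4 + 2 + 6 + 8 = 20
WM = 1422/20 = 71.1000

WM = 71.1000


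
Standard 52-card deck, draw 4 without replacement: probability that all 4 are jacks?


P(all jacks) = (4/52) × (3/51) × (2/50) × (1/49)
= 3.6938e-06

P = 3.6938e-06


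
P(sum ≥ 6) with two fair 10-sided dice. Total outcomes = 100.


Total outcomes = 10×10 = 100
Favorable (sum ≥ 6): 90
P = 90/100 = 0.9000

P = 0.9000


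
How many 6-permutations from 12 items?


P(12,6) = 12!/6!
= 479001600/720
= 665280

P(12,6) = 665280


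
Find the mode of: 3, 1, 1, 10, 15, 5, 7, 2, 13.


Frequencies: 1:2, 2:1, 3:1, 5:1, 7:1, 10:1, 13:1, 15:1
Max frequency = 2
Mode = 1

Mode = 1


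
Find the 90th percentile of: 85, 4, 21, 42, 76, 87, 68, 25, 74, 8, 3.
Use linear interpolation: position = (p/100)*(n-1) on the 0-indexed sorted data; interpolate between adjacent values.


Sorted: 3, 4, 8, 21, 25, 42, 68, 74, 76, 85, 87
n = 11
Index = 90/100 * 10 = 9.0000
Lower = data[9] = 85, Upper = data[10] = 87
P90 = 85 + 0*(2) = 85.0000

P90 = 85.0000


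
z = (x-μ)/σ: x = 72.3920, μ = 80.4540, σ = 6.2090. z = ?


z = (72.3920 - 80.4540)/6.2090
= -8.0620/6.2090
= -1.2984

z = -1.2984


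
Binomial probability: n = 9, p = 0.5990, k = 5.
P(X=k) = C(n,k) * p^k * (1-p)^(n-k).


C(9,5) = 126
p^5 = 0.077114
(1-p)^4 = 0.025857
P = 126 * 0.077114 * 0.025857 = 0.2512

P(X=5) = 0.2512


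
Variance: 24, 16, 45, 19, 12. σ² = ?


Mean = 23.2000
Squared deviations: 0.6400, 51.8400, 475.2400, 17.6400, 125.4400
Sum = 670.8000
Variance = 670.8000/5 = 134.1600

Variance = 134.1600


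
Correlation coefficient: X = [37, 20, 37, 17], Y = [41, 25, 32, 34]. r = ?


Mean X = 27.7500, Mean Y = 33.0000
SD X = 9.310612, SD Y = 5.700877
Cov = 29.000000
r = 29.000000/(9.310612*5.700877) = 0.5464

r = 0.5464


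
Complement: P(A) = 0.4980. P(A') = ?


P(not A) = 1 - 0.4980 = 0.5020

P(not A) = 0.5020


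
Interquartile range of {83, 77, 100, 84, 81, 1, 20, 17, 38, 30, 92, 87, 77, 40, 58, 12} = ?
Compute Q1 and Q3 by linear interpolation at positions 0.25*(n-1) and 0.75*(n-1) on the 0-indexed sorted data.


Sorted: 1, 12, 17, 20, 30, 38, 40, 58, 77, 77, 81, 83, 84, 87, 92, 100
Q1 (25th %ile) = 27.5000
Q3 (75th %ile) = 83.2500
IQR = 83.2500 - 27.5000 = 55.7500

IQR = 55.7500


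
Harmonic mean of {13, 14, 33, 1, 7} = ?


Sum of reciprocals = 1/13 + 1/14 + 1/33 + 1/1 + 1/7 = 1.321512
HM = 5/1.321512 = 3.7835

HM = 3.7835


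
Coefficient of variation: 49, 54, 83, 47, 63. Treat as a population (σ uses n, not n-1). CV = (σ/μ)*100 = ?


Mean = 59.2000
SD = 13.1210
CV = (13.1210/59.2000)*100 = 22.1638%

CV = 22.1638%


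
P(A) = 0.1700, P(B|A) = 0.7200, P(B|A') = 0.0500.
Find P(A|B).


P(B) = P(B|A)*P(A) + P(B|A')*P(A')
= 0.7200*0.1700 + 0.0500*0.8300
= 0.122400 + 0.041500 = 0.163900
P(A|B) = 0.122400/0.163900 = 0.7468

P(A|B) = 0.7468


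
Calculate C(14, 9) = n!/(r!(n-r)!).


C(14,9) = 14!/(9! × 5!)
= 87178291200/(362880 × 120)
= 2002

C(14,9) = 2002


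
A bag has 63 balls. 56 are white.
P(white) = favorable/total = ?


P = 56/63 = 0.8889

P = 0.8889


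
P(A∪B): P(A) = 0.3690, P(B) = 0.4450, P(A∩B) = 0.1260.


P(A∪B) = 0.3690 + 0.4450 - 0.1260
= 0.8140 - 0.1260
= 0.6880

P(A∪B) = 0.6880


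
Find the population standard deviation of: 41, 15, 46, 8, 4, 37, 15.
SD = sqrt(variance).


Mean = 23.7143
Variance = 251.3469
SD = sqrt(251.3469) = 15.8539

SD = 15.8539


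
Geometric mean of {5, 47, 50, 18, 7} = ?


Product = 5 × 47 × 50 × 18 × 7 = 1480500
GM = 1480500^(1/5) = 17.1428

GM = 17.1428


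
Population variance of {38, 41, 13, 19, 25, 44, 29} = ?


Mean = 29.8571
Squared deviations: 66.3061, 124.1633, 284.1633, 117.8776, 23.5918, 200.0204, 0.7347
Sum = 816.8571
Variance = 816.8571/7 = 116.6939

Variance = 116.6939


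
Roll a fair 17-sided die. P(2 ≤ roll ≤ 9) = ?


Favorable outcomes (2 ≤ roll ≤ 9): 8
Total outcomes = 17
P = 8/17 = 0.4706

P = 0.4706


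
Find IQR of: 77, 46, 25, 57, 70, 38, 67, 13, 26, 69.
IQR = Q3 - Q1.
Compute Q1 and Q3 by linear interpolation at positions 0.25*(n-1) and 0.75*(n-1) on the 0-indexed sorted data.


Sorted: 13, 25, 26, 38, 46, 57, 67, 69, 70, 77
Q1 (25th %ile) = 29.0000
Q3 (75th %ile) = 68.5000
IQR = 68.5000 - 29.0000 = 39.5000

IQR = 39.5000


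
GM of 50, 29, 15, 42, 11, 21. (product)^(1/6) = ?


Product = 50 × 29 × 15 × 42 × 11 × 21 = 211018500
GM = 211018500^(1/6) = 24.3998

GM = 24.3998


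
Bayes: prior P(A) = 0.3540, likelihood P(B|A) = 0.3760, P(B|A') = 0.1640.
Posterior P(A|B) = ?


P(B) = P(B|A)*P(A) + P(B|A')*P(A')
= 0.3760*0.3540 + 0.1640*0.6460
= 0.133104 + 0.105944 = 0.239048
P(A|B) = 0.133104/0.239048 = 0.5568

P(A|B) = 0.5568


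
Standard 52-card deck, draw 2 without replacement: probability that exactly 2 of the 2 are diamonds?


Hypergeometric: P(X=2) = C(13,2)·C(39,0) / C(52,2)
= 78 × 1 / 1326
= 78/1326 = 0.0588

P = 0.0588


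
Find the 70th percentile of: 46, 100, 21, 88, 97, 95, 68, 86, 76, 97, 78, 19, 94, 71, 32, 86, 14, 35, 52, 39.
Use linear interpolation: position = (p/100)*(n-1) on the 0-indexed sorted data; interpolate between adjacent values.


Sorted: 14, 19, 21, 32, 35, 39, 46, 52, 68, 71, 76, 78, 86, 86, 88, 94, 95, 97, 97, 100
n = 20
Index = 70/100 * 19 = 13.3000
Lower = data[13] = 86, Upper = data[14] = 88
P70 = 86 + 0.3000*(2) = 86.6000

P70 = 86.6000


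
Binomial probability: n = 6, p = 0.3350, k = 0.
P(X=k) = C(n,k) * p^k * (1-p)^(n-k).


C(6,0) = 1
p^0 = 1.000000
(1-p)^6 = 0.086483
P = 1 * 1.000000 * 0.086483 = 0.0865

P(X=0) = 0.0865


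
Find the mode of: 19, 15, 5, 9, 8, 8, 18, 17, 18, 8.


Frequencies: 5:1, 8:3, 9:1, 15:1, 17:1, 18:2, 19:1
Max frequency = 3
Mode = 8

Mode = 8


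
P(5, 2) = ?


P(5,2) = 5!/3!
= 120/6
= 20

P(5,2) = 20


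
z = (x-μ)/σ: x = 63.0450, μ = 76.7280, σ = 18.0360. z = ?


z = (63.0450 - 76.7280)/18.0360
= -13.6830/18.0360
= -0.7586

z = -0.7586


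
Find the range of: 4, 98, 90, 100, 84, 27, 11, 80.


Max = 100, Min = 4
Range = 100 - 4 = 96

Range = 96


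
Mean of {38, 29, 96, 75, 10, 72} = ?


Sum = 38 + 29 + 96 + 75 + 10 + 72 = 320
n = 6
Mean = 320/6 = 53.3333

Mean = 53.3333


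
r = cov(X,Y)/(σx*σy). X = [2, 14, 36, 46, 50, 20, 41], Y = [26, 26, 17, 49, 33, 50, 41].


Mean X = 29.8571, Mean Y = 34.5714
SD X = 16.702682, SD Y = 11.623340
Cov = 55.367347
r = 55.367347/(16.702682*11.623340) = 0.2852

r = 0.2852


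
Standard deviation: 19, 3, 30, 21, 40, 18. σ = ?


Mean = 21.8333
Variance = 129.1389
SD = sqrt(129.1389) = 11.3639

SD = 11.3639


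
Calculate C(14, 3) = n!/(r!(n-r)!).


C(14,3) = 14!/(3! × 11!)
= 87178291200/(6 × 39916800)
= 364

C(14,3) = 364


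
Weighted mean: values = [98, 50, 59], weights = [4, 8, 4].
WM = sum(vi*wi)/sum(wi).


Numerator = 98*4 + 50*8 + 59*4 = 1028
Denominator = 4 + 8 + 4 = 16
WM = 1028/16 = 64.2500

WM = 64.2500


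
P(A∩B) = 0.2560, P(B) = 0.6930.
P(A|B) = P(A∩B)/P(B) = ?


P(A|B) = 0.2560/0.6930 = 0.3694

P(A|B) = 0.3694


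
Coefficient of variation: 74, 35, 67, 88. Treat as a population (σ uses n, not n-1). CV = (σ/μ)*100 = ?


Mean = 66.0000
SD = 19.4294
CV = (19.4294/66.0000)*100 = 29.4384%

CV = 29.4384%


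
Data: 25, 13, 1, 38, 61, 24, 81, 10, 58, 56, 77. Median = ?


Sorted: 1, 10, 13, 24, 25, 38, 56, 58, 61, 77, 81
n = 11 (odd)
Middle value = 38

Median = 38


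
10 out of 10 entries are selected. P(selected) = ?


P = 10/10 = 1.0000

P = 1.0000


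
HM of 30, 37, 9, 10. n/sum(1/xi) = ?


Sum of reciprocals = 1/30 + 1/37 + 1/9 + 1/10 = 0.271471
HM = 4/0.271471 = 14.7345

HM = 14.7345


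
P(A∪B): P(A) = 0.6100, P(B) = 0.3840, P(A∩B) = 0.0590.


P(A∪B) = 0.6100 + 0.3840 - 0.0590
= 0.9940 - 0.0590
= 0.9350

P(A∪B) = 0.9350


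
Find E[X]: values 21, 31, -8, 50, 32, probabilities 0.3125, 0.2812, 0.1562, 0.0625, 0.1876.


E[X] = 21*0.3125 + 31*0.2812 - 8*0.1562 + 50*0.0625 + 32*0.1876
= 6.5625 + 8.7172 - 1.2496 + 3.1250 + 6.0032
= 23.1583

E[X] = 23.1583


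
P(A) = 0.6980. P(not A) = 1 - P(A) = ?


P(not A) = 1 - 0.6980 = 0.3020

P(not A) = 0.3020


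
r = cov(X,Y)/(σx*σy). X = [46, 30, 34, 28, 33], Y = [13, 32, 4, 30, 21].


Mean X = 34.2000, Mean Y = 20.0000
SD X = 6.273755, SD Y = 10.488088
Cov = -38.600000
r = -38.600000/(6.273755*10.488088) = -0.5866

r = -0.5866


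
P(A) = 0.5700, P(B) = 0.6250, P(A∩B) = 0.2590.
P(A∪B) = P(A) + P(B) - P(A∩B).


P(A∪B) = 0.5700 + 0.6250 - 0.2590
= 1.1950 - 0.2590
= 0.9360

P(A∪B) = 0.9360


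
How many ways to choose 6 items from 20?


C(20,6) = 20!/(6! × 14!)
= 2432902008176640000/(720 × 87178291200)
= 38760

C(20,6) = 38760


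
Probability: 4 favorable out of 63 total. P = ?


P = 4/63 = 0.0635

P = 0.0635


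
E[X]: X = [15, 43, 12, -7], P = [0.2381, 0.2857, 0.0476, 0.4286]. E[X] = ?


E[X] = 15*0.2381 + 43*0.2857 + 12*0.0476 - 7*0.4286
= 3.5715 + 12.2851 + 0.5712 - 3.0002
= 13.4276

E[X] = 13.4276


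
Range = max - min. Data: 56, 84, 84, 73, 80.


Max = 84, Min = 56
Range = 84 - 56 = 28

Range = 28


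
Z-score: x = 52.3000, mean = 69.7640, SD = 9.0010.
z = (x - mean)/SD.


z = (52.3000 - 69.7640)/9.0010
= -17.4640/9.0010
= -1.9402

z = -1.9402


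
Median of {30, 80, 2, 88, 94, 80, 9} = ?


Sorted: 2, 9, 30, 80, 80, 88, 94
n = 7 (odd)
Middle value = 80

Median = 80


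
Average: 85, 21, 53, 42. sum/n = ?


Sum = 85 + 21 + 53 + 42 = 201
n = 4
Mean = 201/4 = 50.2500

Mean = 50.2500


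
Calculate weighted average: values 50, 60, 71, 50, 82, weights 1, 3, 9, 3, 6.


Numerator = 50*1 + 60*3 + 71*9 + 50*3 + 82*6 = 1511
Denominator = 1 + 3 + 9 + 3 + 6 = 22
WM = 1511/22 = 68.6818

WM = 68.6818


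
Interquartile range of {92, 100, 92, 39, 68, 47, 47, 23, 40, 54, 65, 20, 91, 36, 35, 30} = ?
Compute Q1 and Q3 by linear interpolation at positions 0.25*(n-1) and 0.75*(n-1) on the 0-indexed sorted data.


Sorted: 20, 23, 30, 35, 36, 39, 40, 47, 47, 54, 65, 68, 91, 92, 92, 100
Q1 (25th %ile) = 35.7500
Q3 (75th %ile) = 73.7500
IQR = 73.7500 - 35.7500 = 38.0000

IQR = 38.0000


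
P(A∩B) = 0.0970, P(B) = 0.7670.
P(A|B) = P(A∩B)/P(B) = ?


P(A|B) = 0.0970/0.7670 = 0.1265

P(A|B) = 0.1265


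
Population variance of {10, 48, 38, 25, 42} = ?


Mean = 32.6000
Squared deviations: 510.7600, 237.1600, 29.1600, 57.7600, 88.3600
Sum = 923.2000
Variance = 923.2000/5 = 184.6400

Variance = 184.6400


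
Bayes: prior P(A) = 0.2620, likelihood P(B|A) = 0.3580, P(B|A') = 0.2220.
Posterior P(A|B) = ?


P(B) = P(B|A)*P(A) + P(B|A')*P(A')
= 0.3580*0.2620 + 0.2220*0.7380
= 0.093796 + 0.163836 = 0.257632
P(A|B) = 0.093796/0.257632 = 0.3641

P(A|B) = 0.3641


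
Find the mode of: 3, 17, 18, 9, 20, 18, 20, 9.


Frequencies: 3:1, 9:2, 17:1, 18:2, 20:2
Max frequency = 2
Mode = 9, 18, 20

Mode = 9, 18, 20


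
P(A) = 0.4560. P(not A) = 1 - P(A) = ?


P(not A) = 1 - 0.4560 = 0.5440

P(not A) = 0.5440


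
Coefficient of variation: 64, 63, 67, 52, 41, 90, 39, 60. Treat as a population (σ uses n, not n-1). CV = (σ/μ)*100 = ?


Mean = 59.5000
SD = 15.1575
CV = (15.1575/59.5000)*100 = 25.4748%

CV = 25.4748%


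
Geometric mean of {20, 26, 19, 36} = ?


Product = 20 × 26 × 19 × 36 = 355680
GM = 355680^(1/4) = 24.4211

GM = 24.4211


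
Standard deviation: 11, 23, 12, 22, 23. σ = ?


Mean = 18.2000
Variance = 30.1600
SD = sqrt(30.1600) = 5.4918

SD = 5.4918


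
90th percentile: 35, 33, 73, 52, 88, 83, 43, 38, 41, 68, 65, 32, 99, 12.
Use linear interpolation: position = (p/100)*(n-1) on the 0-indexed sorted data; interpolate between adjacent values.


Sorted: 12, 32, 33, 35, 38, 41, 43, 52, 65, 68, 73, 83, 88, 99
n = 14
Index = 90/100 * 13 = 11.7000
Lower = data[11] = 83, Upper = data[12] = 88
P90 = 83 + 0.7000*(5) = 86.5000

P90 = 86.5000


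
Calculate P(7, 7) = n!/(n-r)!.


P(7,7) = 7!/0!
= 5040/1
= 5040

P(7,7) = 5040


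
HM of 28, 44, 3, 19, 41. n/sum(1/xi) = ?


Sum of reciprocals = 1/28 + 1/44 + 1/3 + 1/19 + 1/41 = 0.468797
HM = 5/0.468797 = 10.6656

HM = 10.6656


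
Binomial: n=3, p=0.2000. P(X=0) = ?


C(3,0) = 1
p^0 = 1.000000
(1-p)^3 = 0.512000
P = 1 * 1.000000 * 0.512000 = 0.5120

P(X=0) = 0.5120


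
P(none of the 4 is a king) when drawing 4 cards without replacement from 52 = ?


P(no kings) = (48/52) × (47/51) × (46/50) × (45/49)
= 0.7187

P = 0.7187


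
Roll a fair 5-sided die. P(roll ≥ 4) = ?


Favorable outcomes (roll ≥ 4): 2
Total outcomes = 5
P = 2/5 = 0.4000

P = 0.4000


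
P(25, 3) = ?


P(25,3) = 25!/22!
= 15511210043330985984000000/1124000727777607680000
= 13800

P(25,3) = 13800


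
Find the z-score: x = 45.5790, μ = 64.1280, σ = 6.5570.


z = (45.5790 - 64.1280)/6.5570
= -18.5490/6.5570
= -2.8289

z = -2.8289


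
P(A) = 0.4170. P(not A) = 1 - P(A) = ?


P(not A) = 1 - 0.4170 = 0.5830

P(not A) = 0.5830


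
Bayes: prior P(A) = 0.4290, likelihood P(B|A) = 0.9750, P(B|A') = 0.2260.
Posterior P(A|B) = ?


P(B) = P(B|A)*P(A) + P(B|A')*P(A')
= 0.9750*0.4290 + 0.2260*0.5710
= 0.418275 + 0.129046 = 0.547321
P(A|B) = 0.418275/0.547321 = 0.7642

P(A|B) = 0.7642


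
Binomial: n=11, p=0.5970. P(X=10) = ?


C(11,10) = 11
p^10 = 0.005751
(1-p)^1 = 0.403000
P = 11 * 0.005751 * 0.403000 = 0.0255

P(X=10) = 0.0255


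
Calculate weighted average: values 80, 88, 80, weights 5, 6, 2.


Numerator = 80*5 + 88*6 + 80*2 = 1088
Denominator = 5 + 6 + 2 = 13
WM = 1088/13 = 83.6923

WM = 83.6923


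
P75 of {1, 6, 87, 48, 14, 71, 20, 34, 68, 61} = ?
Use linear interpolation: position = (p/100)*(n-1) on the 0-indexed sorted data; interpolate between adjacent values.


Sorted: 1, 6, 14, 20, 34, 48, 61, 68, 71, 87
n = 10
Index = 75/100 * 9 = 6.7500
Lower = data[6] = 61, Upper = data[7] = 68
P75 = 61 + 0.7500*(7) = 66.2500

P75 = 66.2500


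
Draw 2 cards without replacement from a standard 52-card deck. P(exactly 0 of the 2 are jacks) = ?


Hypergeometric: P(X=0) = C(4,0)·C(48,2) / C(52,2)
= 1 × 1128 / 1326
= 1128/1326 = 0.8507

P = 0.8507


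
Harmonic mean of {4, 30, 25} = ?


Sum of reciprocals = 1/4 + 1/30 + 1/25 = 0.323333
HM = 3/0.323333 = 9.2784

HM = 9.2784


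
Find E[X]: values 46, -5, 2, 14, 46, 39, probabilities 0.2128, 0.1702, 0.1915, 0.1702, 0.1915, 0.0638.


E[X] = 46*0.2128 - 5*0.1702 + 2*0.1915 + 14*0.1702 + 46*0.1915 + 39*0.0638
= 9.7888 - 0.8510 + 0.3830 + 2.3828 + 8.8090 + 2.4882
= 23.0008

E[X] = 23.0008


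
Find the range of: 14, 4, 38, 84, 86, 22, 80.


Max = 86, Min = 4
Range = 86 - 4 = 82

Range = 82


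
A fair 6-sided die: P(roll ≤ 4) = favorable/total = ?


Favorable outcomes (roll ≤ 4): 4
Total outcomes = 6
P = 4/6 = 0.6667

P = 0.6667


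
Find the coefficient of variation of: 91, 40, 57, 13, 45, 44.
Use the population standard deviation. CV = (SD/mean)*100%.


Mean = 48.3333
SD = 23.2499
CV = (23.2499/48.3333)*100 = 48.1031%

CV = 48.1031%


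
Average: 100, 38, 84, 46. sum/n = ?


Sum = 100 + 38 + 84 + 46 = 268
n = 4
Mean = 268/4 = 67.0000

Mean = 67.0000


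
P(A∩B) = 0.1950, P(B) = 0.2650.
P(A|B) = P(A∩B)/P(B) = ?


P(A|B) = 0.1950/0.2650 = 0.7358

P(A|B) = 0.7358


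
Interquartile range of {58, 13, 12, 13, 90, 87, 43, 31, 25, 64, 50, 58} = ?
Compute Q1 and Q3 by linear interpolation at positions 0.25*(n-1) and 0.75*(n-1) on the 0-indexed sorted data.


Sorted: 12, 13, 13, 25, 31, 43, 50, 58, 58, 64, 87, 90
Q1 (25th %ile) = 22.0000
Q3 (75th %ile) = 59.5000
IQR = 59.5000 - 22.0000 = 37.5000

IQR = 37.5000


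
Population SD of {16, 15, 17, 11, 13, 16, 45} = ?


Mean = 19.0000
Variance = 116.2857
SD = sqrt(116.2857) = 10.7836

SD = 10.7836


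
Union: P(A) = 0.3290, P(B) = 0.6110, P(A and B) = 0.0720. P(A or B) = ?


P(A∪B) = 0.3290 + 0.6110 - 0.0720
= 0.9400 - 0.0720
= 0.8680

P(A∪B) = 0.8680


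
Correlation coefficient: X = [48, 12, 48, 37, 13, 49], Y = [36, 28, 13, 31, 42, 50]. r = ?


Mean X = 34.5000, Mean Y = 33.3333
SD X = 16.070159, SD Y = 11.599808
Cov = -11.500000
r = -11.500000/(16.070159*11.599808) = -0.0617

r = -0.0617


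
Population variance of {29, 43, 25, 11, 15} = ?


Mean = 24.6000
Squared deviations: 19.3600, 338.5600, 0.1600, 184.9600, 92.1600
Sum = 635.2000
Variance = 635.2000/5 = 127.0400

Variance = 127.0400


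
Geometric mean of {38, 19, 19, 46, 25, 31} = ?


Product = 38 × 19 × 19 × 46 × 25 × 31 = 489046700
GM = 489046700^(1/6) = 28.0689

GM = 28.0689


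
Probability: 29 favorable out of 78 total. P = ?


P = 29/78 = 0.3718

P = 0.3718


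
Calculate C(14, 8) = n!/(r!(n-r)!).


C(14,8) = 14!/(8! × 6!)
= 87178291200/(40320 × 720)
= 3003

C(14,8) = 3003


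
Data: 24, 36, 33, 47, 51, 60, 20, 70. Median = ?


Sorted: 20, 24, 33, 36, 47, 51, 60, 70
n = 8 (even)
Middle values: 36 and 47
Median = (36+47)/2 = 41.5000

Median = 41.5000


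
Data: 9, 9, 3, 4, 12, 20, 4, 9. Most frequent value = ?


Frequencies: 3:1, 4:2, 9:3, 12:1, 20:1
Max frequency = 3
Mode = 9

Mode = 9


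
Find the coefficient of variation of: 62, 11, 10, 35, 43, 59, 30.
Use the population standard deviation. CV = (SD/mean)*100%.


Mean = 35.7143
SD = 19.2407
CV = (19.2407/35.7143)*100 = 53.8739%

CV = 53.8739%


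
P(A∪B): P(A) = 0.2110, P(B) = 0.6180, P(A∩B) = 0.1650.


P(A∪B) = 0.2110 + 0.6180 - 0.1650
= 0.8290 - 0.1650
= 0.6640

P(A∪B) = 0.6640


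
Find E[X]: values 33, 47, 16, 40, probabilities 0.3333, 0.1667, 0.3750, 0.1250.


E[X] = 33*0.3333 + 47*0.1667 + 16*0.3750 + 40*0.1250
= 10.9989 + 7.8349 + 6.0000 + 5.0000
= 29.8338

E[X] = 29.8338


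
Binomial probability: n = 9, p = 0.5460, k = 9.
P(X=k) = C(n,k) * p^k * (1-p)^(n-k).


C(9,9) = 1
p^9 = 0.004313
(1-p)^0 = 1.000000
P = 1 * 0.004313 * 1.000000 = 0.0043

P(X=9) = 0.0043


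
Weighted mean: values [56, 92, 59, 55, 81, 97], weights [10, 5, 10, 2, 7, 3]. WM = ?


Numerator = 56*10 + 92*5 + 59*10 + 55*2 + 81*7 + 97*3 = 2578
Denominator = 10 + 5 + 10 + 2 + 7 + 3 = 37
WM = 2578/37 = 69.6757

WM = 69.6757


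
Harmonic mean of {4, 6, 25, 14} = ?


Sum of reciprocals = 1/4 + 1/6 + 1/25 + 1/14 = 0.528095
HM = 4/0.528095 = 7.5744

HM = 7.5744


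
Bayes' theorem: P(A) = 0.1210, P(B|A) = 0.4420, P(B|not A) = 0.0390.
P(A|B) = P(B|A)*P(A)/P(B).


P(B) = P(B|A)*P(A) + P(B|A')*P(A')
= 0.4420*0.1210 + 0.0390*0.8790
= 0.053482 + 0.034281 = 0.087763
P(A|B) = 0.053482/0.087763 = 0.6094

P(A|B) = 0.6094


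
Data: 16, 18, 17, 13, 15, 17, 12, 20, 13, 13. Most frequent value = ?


Frequencies: 12:1, 13:3, 15:1, 16:1, 17:2, 18:1, 20:1
Max frequency = 3
Mode = 13

Mode = 13


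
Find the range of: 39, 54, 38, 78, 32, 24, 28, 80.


Max = 80, Min = 24
Range = 80 - 24 = 56

Range = 56


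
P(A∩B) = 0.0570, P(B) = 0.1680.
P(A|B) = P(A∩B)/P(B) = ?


P(A|B) = 0.0570/0.1680 = 0.3393

P(A|B) = 0.3393


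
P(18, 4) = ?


P(18,4) = 18!/14!
= 6402373705728000/87178291200
= 73440

P(18,4) = 73440


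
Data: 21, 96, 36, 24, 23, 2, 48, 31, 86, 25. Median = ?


Sorted: 2, 21, 23, 24, 25, 31, 36, 48, 86, 96
n = 10 (even)
Middle values: 25 and 31
Median = (25+31)/2 = 28.0000

Median = 28.0000


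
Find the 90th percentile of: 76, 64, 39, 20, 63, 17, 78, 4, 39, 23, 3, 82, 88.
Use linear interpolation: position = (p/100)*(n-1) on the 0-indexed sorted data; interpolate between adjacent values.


Sorted: 3, 4, 17, 20, 23, 39, 39, 63, 64, 76, 78, 82, 88
n = 13
Index = 90/100 * 12 = 10.8000
Lower = data[10] = 78, Upper = data[11] = 82
P90 = 78 + 0.8000*(4) = 81.2000

P90 = 81.2000


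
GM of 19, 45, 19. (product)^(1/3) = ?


Product = 19 × 45 × 19 = 16245
GM = 16245^(1/3) = 25.3264

GM = 25.3264


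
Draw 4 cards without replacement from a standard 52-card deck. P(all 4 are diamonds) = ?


P(all diamonds) = (13/52) × (12/51) × (11/50) × (10/49)
= 0.0026

P = 0.0026


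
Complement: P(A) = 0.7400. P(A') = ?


P(not A) = 1 - 0.7400 = 0.2600

P(not A) = 0.2600


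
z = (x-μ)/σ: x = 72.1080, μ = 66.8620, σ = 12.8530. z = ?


z = (72.1080 - 66.8620)/12.8530
= 5.2460/12.8530
= 0.4082

z = 0.4082


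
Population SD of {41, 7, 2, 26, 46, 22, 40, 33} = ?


Mean = 27.1250
Variance = 226.6094
SD = sqrt(226.6094) = 15.0536

SD = 15.0536


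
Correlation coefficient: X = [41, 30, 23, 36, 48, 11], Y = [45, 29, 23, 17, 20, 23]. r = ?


Mean X = 31.5000, Mean Y = 26.1667
SD X = 12.093387, SD Y = 9.172725
Cov = 20.583333
r = 20.583333/(12.093387*9.172725) = 0.1856

r = 0.1856


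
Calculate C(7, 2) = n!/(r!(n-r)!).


C(7,2) = 7!/(2! × 5!)
= 5040/(2 × 120)
= 21

C(7,2) = 21


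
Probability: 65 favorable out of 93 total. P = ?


P = 65/93 = 0.6989

P = 0.6989


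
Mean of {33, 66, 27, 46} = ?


Sum = 33 + 66 + 27 + 46 = 172
n = 4
Mean = 172/4 = 43.0000

Mean = 43.0000


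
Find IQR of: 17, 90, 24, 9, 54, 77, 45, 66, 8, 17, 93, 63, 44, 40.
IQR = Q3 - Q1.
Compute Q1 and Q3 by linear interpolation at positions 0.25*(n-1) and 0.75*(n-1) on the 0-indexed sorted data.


Sorted: 8, 9, 17, 17, 24, 40, 44, 45, 54, 63, 66, 77, 90, 93
Q1 (25th %ile) = 18.7500
Q3 (75th %ile) = 65.2500
IQR = 65.2500 - 18.7500 = 46.5000

IQR = 46.5000


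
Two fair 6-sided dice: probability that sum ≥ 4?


Total outcomes = 6×6 = 36
Favorable (sum ≥ 4): 33
P = 33/36 = 0.9167

P = 0.9167


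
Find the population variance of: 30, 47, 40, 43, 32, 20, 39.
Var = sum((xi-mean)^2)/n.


Mean = 35.8571
Squared deviations: 34.3061, 124.1633, 17.1633, 51.0204, 14.8776, 251.4490, 9.8776
Sum = 502.8571
Variance = 502.8571/7 = 71.8367

Variance = 71.8367


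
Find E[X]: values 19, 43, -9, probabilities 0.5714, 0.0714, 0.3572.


E[X] = 19*0.5714 + 43*0.0714 - 9*0.3572
= 10.8566 + 3.0702 - 3.2148
= 10.7120

E[X] = 10.7120


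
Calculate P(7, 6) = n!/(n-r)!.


P(7,6) = 7!/1!
= 5040/1
= 5040

P(7,6) = 5040


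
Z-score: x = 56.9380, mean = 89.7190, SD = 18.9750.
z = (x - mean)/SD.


z = (56.9380 - 89.7190)/18.9750
= -32.7810/18.9750
= -1.7276

z = -1.7276


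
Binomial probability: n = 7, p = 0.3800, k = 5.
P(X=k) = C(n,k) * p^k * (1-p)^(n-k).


C(7,5) = 21
p^5 = 0.007924
(1-p)^2 = 0.384400
P = 21 * 0.007924 * 0.384400 = 0.0640

P(X=5) = 0.0640


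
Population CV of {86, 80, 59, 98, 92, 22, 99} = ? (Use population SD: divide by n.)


Mean = 76.5714
SD = 25.6005
CV = (25.6005/76.5714)*100 = 33.4335%

CV = 33.4335%


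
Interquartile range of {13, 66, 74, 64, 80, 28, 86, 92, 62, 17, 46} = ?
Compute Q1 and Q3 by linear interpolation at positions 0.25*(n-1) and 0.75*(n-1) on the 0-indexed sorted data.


Sorted: 13, 17, 28, 46, 62, 64, 66, 74, 80, 86, 92
Q1 (25th %ile) = 37.0000
Q3 (75th %ile) = 77.0000
IQR = 77.0000 - 37.0000 = 40.0000

IQR = 40.0000


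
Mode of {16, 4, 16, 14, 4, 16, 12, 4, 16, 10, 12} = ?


Frequencies: 4:3, 10:1, 12:2, 14:1, 16:4
Max frequency = 4
Mode = 16

Mode = 16


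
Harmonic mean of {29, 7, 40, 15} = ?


Sum of reciprocals = 1/29 + 1/7 + 1/40 + 1/15 = 0.269007
HM = 4/0.269007 = 14.8695

HM = 14.8695


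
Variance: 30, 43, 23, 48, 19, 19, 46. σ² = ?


Mean = 32.5714
Squared deviations: 6.6122, 108.7551, 91.6122, 238.0408, 184.1837, 184.1837, 180.3265
Sum = 993.7143
Variance = 993.7143/7 = 141.9592

Variance = 141.9592


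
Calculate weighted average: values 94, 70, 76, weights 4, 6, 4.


Numerator = 94*4 + 70*6 + 76*4 = 1100
Denominator = 4 + 6 + 4 = 14
WM = 1100/14 = 78.5714

WM = 78.5714


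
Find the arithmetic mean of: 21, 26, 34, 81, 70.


Sum = 21 + 26 + 34 + 81 + 70 = 232
n = 5
Mean = 232/5 = 46.4000

Mean = 46.4000


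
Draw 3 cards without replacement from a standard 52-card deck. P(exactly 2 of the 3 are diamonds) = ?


Hypergeometric: P(X=2) = C(13,2)·C(39,1) / C(52,3)
= 78 × 39 / 22100
= 3042/22100 = 0.1376

P = 0.1376


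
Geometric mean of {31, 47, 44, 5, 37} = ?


Product = 31 × 47 × 44 × 5 × 37 = 11859980
GM = 11859980^(1/5) = 25.9906

GM = 25.9906


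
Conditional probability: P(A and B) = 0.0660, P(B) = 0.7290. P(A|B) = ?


P(A|B) = 0.0660/0.7290 = 0.0905

P(A|B) = 0.0905


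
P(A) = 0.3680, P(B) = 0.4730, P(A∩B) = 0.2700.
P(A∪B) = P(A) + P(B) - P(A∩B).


P(A∪B) = 0.3680 + 0.4730 - 0.2700
= 0.8410 - 0.2700
= 0.5710

P(A∪B) = 0.5710


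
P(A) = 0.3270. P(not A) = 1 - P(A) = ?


P(not A) = 1 - 0.3270 = 0.6730

P(not A) = 0.6730


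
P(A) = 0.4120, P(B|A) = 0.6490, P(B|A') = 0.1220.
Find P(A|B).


P(B) = P(B|A)*P(A) + P(B|A')*P(A')
= 0.6490*0.4120 + 0.1220*0.5880
= 0.267388 + 0.071736 = 0.339124
P(A|B) = 0.267388/0.339124 = 0.7885

P(A|B) = 0.7885


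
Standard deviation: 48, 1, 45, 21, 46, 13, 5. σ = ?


Mean = 25.5714
Variance = 357.6735
SD = sqrt(357.6735) = 18.9123

SD = 18.9123


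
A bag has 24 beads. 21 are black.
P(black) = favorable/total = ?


P = 21/24 = 0.8750

P = 0.8750


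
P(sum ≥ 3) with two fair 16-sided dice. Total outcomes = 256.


Total outcomes = 16×16 = 256
Favorable (sum ≥ 3): 255
P = 255/256 = 0.9961

P = 0.9961


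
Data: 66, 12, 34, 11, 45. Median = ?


Sorted: 11, 12, 34, 45, 66
n = 5 (odd)
Middle value = 34

Median = 34


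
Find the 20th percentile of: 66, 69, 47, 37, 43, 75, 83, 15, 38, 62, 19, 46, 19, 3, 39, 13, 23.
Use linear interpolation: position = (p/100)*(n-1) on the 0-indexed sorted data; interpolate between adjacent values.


Sorted: 3, 13, 15, 19, 19, 23, 37, 38, 39, 43, 46, 47, 62, 66, 69, 75, 83
n = 17
Index = 20/100 * 16 = 3.2000
Lower = data[3] = 19, Upper = data[4] = 19
P20 = 19 + 0.2000*(0) = 19.0000

P20 = 19.0000


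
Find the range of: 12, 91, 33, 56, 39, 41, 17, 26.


Max = 91, Min = 12
Range = 91 - 12 = 79

Range = 79


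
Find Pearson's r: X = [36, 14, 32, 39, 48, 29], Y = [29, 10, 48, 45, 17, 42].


Mean X = 33.0000, Mean Y = 31.8333
SD X = 10.392305, SD Y = 14.392320
Cov = 34.333333
r = 34.333333/(10.392305*14.392320) = 0.2295

r = 0.2295


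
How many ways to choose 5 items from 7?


C(7,5) = 7!/(5! × 2!)
= 5040/(120 × 2)
= 21

C(7,5) = 21


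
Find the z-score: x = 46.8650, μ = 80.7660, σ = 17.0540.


z = (46.8650 - 80.7660)/17.0540
= -33.9010/17.0540
= -1.9879

z = -1.9879


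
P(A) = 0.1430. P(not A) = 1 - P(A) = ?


P(not A) = 1 - 0.1430 = 0.8570

P(not A) = 0.8570


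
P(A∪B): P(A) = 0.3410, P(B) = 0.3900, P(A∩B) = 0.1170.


P(A∪B) = 0.3410 + 0.3900 - 0.1170
= 0.7310 - 0.1170
= 0.6140

P(A∪B) = 0.6140


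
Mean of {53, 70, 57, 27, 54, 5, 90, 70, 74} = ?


Sum = 53 + 70 + 57 + 27 + 54 + 5 + 90 + 70 + 74 = 500
n = 9
Mean = 500/9 = 55.5556

Mean = 55.5556


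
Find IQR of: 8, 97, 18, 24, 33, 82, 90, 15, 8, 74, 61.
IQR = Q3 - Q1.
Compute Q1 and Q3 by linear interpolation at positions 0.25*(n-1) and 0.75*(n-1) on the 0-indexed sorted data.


Sorted: 8, 8, 15, 18, 24, 33, 61, 74, 82, 90, 97
Q1 (25th %ile) = 16.5000
Q3 (75th %ile) = 78.0000
IQR = 78.0000 - 16.5000 = 61.5000

IQR = 61.5000


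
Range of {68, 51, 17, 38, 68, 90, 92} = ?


Max = 92, Min = 17
Range = 92 - 17 = 75

Range = 75


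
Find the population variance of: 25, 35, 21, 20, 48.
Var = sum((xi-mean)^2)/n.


Mean = 29.8000
Squared deviations: 23.0400, 27.0400, 77.4400, 96.0400, 331.2400
Sum = 554.8000
Variance = 554.8000/5 = 110.9600

Variance = 110.9600


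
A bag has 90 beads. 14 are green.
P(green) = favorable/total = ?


P = 14/90 = 0.1556

P = 0.1556


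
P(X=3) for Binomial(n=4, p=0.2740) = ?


C(4,3) = 4
p^3 = 0.020571
(1-p)^1 = 0.726000
P = 4 * 0.020571 * 0.726000 = 0.0597

P(X=3) = 0.0597


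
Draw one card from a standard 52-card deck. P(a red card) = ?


26 red cards in 52 cards
P = 26/52 = 0.5000

P = 0.5000


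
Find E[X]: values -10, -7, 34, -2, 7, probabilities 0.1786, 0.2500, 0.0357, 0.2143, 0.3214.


E[X] = -10*0.1786 - 7*0.2500 + 34*0.0357 - 2*0.2143 + 7*0.3214
= -1.7860 - 1.7500 + 1.2138 - 0.4286 + 2.2498
= -0.5010

E[X] = -0.5010


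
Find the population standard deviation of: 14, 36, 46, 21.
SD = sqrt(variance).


Mean = 29.2500
Variance = 156.6875
SD = sqrt(156.6875) = 12.5175

SD = 12.5175


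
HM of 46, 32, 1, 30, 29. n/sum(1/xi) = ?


Sum of reciprocals = 1/46 + 1/32 + 1/1 + 1/30 + 1/29 = 1.120805
HM = 5/1.120805 = 4.4611

HM = 4.4611


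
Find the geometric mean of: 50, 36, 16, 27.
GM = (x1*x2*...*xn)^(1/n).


Product = 50 × 36 × 16 × 27 = 777600
GM = 777600^(1/4) = 29.6954

GM = 29.6954


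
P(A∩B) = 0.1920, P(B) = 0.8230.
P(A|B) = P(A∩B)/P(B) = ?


P(A|B) = 0.1920/0.8230 = 0.2333

P(A|B) = 0.2333


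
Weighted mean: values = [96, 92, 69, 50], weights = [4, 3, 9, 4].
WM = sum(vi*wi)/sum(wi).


Numerator = 96*4 + 92*3 + 69*9 + 50*4 = 1481
Denominator = 4 + 3 + 9 + 4 = 20
WM = 1481/20 = 74.0500

WM = 74.0500


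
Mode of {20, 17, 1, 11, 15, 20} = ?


Frequencies: 1:1, 11:1, 15:1, 17:1, 20:2
Max frequency = 2
Mode = 20

Mode = 20


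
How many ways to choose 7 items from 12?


C(12,7) = 12!/(7! × 5!)
= 479001600/(5040 × 120)
= 792

C(12,7) = 792


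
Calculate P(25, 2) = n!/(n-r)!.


P(25,2) = 25!/23!
= 15511210043330985984000000/25852016738884976640000
= 600

P(25,2) = 600


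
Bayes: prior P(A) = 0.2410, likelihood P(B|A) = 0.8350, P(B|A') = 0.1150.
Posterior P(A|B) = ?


P(B) = P(B|A)*P(A) + P(B|A')*P(A')
= 0.8350*0.2410 + 0.1150*0.7590
= 0.201235 + 0.087285 = 0.288520
P(A|B) = 0.201235/0.288520 = 0.6975

P(A|B) = 0.6975


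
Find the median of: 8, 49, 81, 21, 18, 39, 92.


Sorted: 8, 18, 21, 39, 49, 81, 92
n = 7 (odd)
Middle value = 39

Median = 39


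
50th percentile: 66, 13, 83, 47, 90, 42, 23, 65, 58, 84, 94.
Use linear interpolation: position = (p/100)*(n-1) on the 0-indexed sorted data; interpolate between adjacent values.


Sorted: 13, 23, 42, 47, 58, 65, 66, 83, 84, 90, 94
n = 11
Index = 50/100 * 10 = 5.0000
Lower = data[5] = 65, Upper = data[6] = 66
P50 = 65 + 0*(1) = 65.0000

P50 = 65.0000


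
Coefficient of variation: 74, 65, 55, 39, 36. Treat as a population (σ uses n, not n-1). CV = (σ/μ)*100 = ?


Mean = 53.8000
SD = 14.6342
CV = (14.6342/53.8000)*100 = 27.2011%

CV = 27.2011%


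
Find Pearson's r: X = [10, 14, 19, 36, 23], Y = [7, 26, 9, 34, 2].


Mean X = 20.4000, Mean Y = 15.6000
SD X = 8.957678, SD Y = 12.240915
Cov = 56.760000
r = 56.760000/(8.957678*12.240915) = 0.5176

r = 0.5176


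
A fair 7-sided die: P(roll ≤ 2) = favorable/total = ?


Favorable outcomes (roll ≤ 2): 2
Total outcomes = 7
P = 2/7 = 0.2857

P = 0.2857


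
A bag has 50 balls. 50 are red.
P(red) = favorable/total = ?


P = 50/50 = 1.0000

P = 1.0000


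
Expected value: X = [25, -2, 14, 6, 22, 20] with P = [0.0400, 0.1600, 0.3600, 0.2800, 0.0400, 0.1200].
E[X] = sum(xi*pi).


E[X] = 25*0.0400 - 2*0.1600 + 14*0.3600 + 6*0.2800 + 22*0.0400 + 20*0.1200
= 1.0000 - 0.3200 + 5.0400 + 1.6800 + 0.8800 + 2.4000
= 10.6800

E[X] = 10.6800


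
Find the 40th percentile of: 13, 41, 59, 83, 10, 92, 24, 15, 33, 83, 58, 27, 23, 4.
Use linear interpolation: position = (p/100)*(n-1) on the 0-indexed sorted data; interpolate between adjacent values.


Sorted: 4, 10, 13, 15, 23, 24, 27, 33, 41, 58, 59, 83, 83, 92
n = 14
Index = 40/100 * 13 = 5.2000
Lower = data[5] = 24, Upper = data[6] = 27
P40 = 24 + 0.2000*(3) = 24.6000

P40 = 24.6000
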